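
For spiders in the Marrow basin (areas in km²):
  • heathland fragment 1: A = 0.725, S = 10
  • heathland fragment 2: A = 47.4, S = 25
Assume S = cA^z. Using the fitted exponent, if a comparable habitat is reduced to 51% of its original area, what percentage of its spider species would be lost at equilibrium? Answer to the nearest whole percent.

14%

z = ln(25/10) / ln(47.4/0.725) = 0.9163 / 4.1802 = 0.2192
S_new/S_old = (A_new/A_old)^z = 0.51^0.2192 = exp(0.2192 × -0.6733) = 0.8628
Fraction lost = 1 − 0.8628 = 0.1372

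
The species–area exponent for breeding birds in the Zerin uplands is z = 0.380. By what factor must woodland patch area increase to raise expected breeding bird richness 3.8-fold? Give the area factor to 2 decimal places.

(A₂/A₁)^0.38 = 3.8, so A₂/A₁ = 3.8^(1/0.38) = 3.8^2.632
ln(A₂/A₁) = ln 3.8 / 0.38 = 1.3350 / 0.38 = 3.5132
A₂/A₁ = e^3.5132 ≈ 33.55

33.55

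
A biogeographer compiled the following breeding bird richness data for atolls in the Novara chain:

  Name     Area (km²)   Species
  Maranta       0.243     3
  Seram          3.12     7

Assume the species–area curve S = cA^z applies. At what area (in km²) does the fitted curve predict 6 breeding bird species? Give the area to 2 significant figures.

2.0 km²

z = ln(7/3) / ln(3.12/0.243) = 0.8473 / 2.5525 = 0.3319
c = 3 / 0.243^0.3319 = 3 / 0.6253 = 4.798
A = (6/4.798)^(1/0.3319) ⇒ ln A = ln(1.251)/0.3319 = 0.6734
A = e^0.6734 ≈ 1.961 km²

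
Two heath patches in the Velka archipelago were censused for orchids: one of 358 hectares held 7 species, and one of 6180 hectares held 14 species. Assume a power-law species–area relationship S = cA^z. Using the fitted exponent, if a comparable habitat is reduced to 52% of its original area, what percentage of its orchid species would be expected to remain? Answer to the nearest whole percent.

z = ln(14/7) / ln(6180/358) = 0.6931 / 2.8485 = 0.2433
S_new/S_old = (A_new/A_old)^z = 0.52^0.2433 = exp(0.2433 × -0.6539) = 0.8529

85%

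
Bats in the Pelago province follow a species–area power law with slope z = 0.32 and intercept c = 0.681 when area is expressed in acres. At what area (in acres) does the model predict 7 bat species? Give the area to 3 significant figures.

1450 acres

7 = 0.681 × A^0.32  ⇒  A^0.32 = 7/0.681 = 10.28
ln A = ln(10.28) / 0.32 = 2.3301 / 0.32 = 7.2816
A = e^7.2816 ≈ 1453 acres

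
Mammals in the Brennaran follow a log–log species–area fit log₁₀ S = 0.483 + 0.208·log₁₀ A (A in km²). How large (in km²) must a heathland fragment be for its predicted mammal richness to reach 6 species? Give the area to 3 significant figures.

26.2 km²

6 = 3.041 × A^0.208  ⇒  A^0.208 = 6/3.041 = 1.973
ln A = ln(1.973) / 0.208 = 0.6796 / 0.208 = 3.2674
A = e^3.2674 ≈ 26.24 km²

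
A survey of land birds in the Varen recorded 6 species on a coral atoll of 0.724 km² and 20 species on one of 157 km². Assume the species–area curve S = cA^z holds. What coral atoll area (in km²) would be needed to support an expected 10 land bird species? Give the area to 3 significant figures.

7.09 km²

z = ln(20/6) / ln(157/0.724) = 1.2040 / 5.3792 = 0.2238
c = 6 / 0.724^0.2238 = 6 / 0.9303 = 6.45
A = (10/6.45)^(1/0.2238) ⇒ ln A = ln(1.55)/0.2238 = 1.9593
A = e^1.9593 ≈ 7.095 km²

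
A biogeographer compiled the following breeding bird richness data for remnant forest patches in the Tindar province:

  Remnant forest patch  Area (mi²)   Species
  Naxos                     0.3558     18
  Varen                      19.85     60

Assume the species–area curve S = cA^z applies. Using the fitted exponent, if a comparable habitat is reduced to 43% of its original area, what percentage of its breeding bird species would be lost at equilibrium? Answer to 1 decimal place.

22.3%

z = ln(60/18) / ln(19.85/0.3558) = 1.2040 / 4.0216 = 0.2994
S_new/S_old = (A_new/A_old)^z = 0.43^0.2994 = exp(0.2994 × -0.8440) = 0.7767
Fraction lost = 1 − 0.7767 = 0.2233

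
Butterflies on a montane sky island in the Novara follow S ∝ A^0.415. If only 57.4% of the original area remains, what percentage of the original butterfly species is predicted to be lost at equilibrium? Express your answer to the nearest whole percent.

S_new/S_old = (A_new/A_old)^z = 0.574^0.415
= exp(0.415 × ln 0.574) = exp(0.415 × -0.5551) = exp(-0.2304) ≈ 0.7942
Fraction lost = 1 − 0.7942 = 0.2058

21%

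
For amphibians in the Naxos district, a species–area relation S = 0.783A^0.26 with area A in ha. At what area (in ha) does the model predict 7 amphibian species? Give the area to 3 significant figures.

4560 ha

7 = 0.783 × A^0.26  ⇒  A^0.26 = 7/0.783 = 8.94
ln A = ln(8.94) / 0.26 = 2.1905 / 0.26 = 8.4251
A = e^8.4251 ≈ 4560 ha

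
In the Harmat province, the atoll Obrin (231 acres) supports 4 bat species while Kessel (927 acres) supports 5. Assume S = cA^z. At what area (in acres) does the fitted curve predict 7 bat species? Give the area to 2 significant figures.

z = ln(5/4) / ln(927/231) = 0.2231 / 1.3895 = 0.1606
c = 4 / 231^0.1606 = 4 / 2.396 = 1.669
A = (7/1.669)^(1/0.1606) ⇒ ln A = ln(4.194)/0.1606 = 8.9272
A = e^8.9272 ≈ 7534 acres

7500 acres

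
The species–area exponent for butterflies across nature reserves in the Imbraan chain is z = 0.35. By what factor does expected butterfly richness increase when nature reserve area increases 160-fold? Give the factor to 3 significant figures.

S₂/S₁ = (A₂/A₁)^z = 160^0.35
ln(S₂/S₁) = 0.35 × ln 160 = 0.35 × 5.0752 = 1.7763
S₂/S₁ = e^1.7763 ≈ 5.908

5.91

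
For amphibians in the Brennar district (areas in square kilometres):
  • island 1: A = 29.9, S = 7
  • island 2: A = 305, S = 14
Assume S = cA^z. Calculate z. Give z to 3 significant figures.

Taking logs: ln S = ln c + z ln A, so z = (ln S₂ − ln S₁)/(ln A₂ − ln A₁).
z = ln(14/7) / ln(305/29.9) = ln(2) / ln(10.2) = 0.6931 / 2.3225 = 0.2985

0.298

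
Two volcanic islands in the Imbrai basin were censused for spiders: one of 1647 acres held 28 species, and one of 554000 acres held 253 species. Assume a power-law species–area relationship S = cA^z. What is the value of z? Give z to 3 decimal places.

Taking logs: ln S = ln c + z ln A, so z = (ln S₂ − ln S₁)/(ln A₂ − ln A₁).
z = ln(253/28) / ln(554000/1647) = ln(9.036) / ln(336.4) = 2.2012 / 5.8182 = 0.3783

0.378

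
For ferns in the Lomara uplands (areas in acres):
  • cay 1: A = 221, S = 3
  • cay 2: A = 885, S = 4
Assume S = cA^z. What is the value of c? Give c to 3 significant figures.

z = ln(S₂/S₁) / ln(A₂/A₁) = ln(4/3) / ln(885/221) = 0.2877 / 1.3874 = 0.2073
c = S₁ / A₁^z = 3 / 221^0.2073 = 3 / 3.063 = 0.9795

0.980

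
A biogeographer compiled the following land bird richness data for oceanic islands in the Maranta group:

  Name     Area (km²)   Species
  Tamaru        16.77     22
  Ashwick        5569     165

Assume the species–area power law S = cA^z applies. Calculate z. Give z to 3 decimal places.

0.347

Taking logs: ln S = ln c + z ln A, so z = (ln S₂ − ln S₁)/(ln A₂ − ln A₁).
z = ln(165/22) / ln(5569/16.77) = ln(7.5) / ln(332.1) = 2.0149 / 5.8054 = 0.3471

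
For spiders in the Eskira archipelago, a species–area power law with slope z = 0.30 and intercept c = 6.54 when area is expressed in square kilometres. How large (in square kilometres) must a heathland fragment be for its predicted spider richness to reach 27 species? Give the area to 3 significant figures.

27 = 6.54 × A^0.3  ⇒  A^0.3 = 27/6.54 = 4.128
ln A = ln(4.128) / 0.3 = 1.4179 / 0.3 = 4.7263
A = e^4.7263 ≈ 112.9 square kilometres

113 square kilometres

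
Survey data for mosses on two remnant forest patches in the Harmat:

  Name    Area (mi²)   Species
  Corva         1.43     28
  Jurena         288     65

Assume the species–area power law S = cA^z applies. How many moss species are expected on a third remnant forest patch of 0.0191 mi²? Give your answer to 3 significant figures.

z = ln(65/28) / ln(288/1.43) = 0.8422 / 5.3053 = 0.1587
c = 28 / 1.43^0.1587 = 28 / 1.058 = 26.45
S₃ = 26.45 × 0.0191^0.1587 = 26.45 × 0.5335 ≈ 14.11

14.1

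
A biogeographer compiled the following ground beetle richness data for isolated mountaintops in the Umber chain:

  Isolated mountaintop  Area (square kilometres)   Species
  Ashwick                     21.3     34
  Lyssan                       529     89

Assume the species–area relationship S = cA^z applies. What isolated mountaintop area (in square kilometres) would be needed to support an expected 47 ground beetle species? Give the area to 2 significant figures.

z = ln(89/34) / ln(529/21.3) = 0.9623 / 3.2123 = 0.2996
c = 34 / 21.3^0.2996 = 34 / 2.5 = 13.6
A = (47/13.6)^(1/0.2996) ⇒ ln A = ln(3.456)/0.2996 = 4.1396
A = e^4.1396 ≈ 62.78 square kilometres

63 square kilometres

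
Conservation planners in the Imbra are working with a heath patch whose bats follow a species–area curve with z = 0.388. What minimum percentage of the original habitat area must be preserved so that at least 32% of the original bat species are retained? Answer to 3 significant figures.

Need (A_new/A_old)^0.388 = 0.32, so A_new/A_old = 0.32^(1/0.388) = 0.32^2.577
ln(A_new/A_old) = ln 0.32 / 0.388 = -1.1394 / 0.388 = -2.9367
A_new/A_old = e^-2.9367 ≈ 0.05304

5.30%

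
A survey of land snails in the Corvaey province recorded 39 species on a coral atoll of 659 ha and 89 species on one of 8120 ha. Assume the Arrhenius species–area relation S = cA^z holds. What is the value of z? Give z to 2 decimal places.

Taking logs: ln S = ln c + z ln A, so z = (ln S₂ − ln S₁)/(ln A₂ − ln A₁).
z = ln(89/39) / ln(8120/659) = ln(2.282) / ln(12.32) = 0.8251 / 2.5114 = 0.3285

0.33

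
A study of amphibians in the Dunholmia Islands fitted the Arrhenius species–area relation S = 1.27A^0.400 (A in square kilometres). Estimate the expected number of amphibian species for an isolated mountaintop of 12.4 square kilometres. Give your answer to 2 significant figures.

S = 1.27 × 12.4^0.4 = 1.27 × 2.738 ≈ 3.477

3.5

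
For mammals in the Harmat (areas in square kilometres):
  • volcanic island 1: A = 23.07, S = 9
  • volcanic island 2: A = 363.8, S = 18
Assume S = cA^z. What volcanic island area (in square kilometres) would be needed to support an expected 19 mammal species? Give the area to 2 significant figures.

450 square kilometres

z = ln(18/9) / ln(363.8/23.07) = 0.6931 / 2.7581 = 0.2513
c = 9 / 23.07^0.2513 = 9 / 2.201 = 4.09
A = (19/4.09)^(1/0.2513) ⇒ ln A = ln(4.646)/0.2513 = 6.1117
A = e^6.1117 ≈ 451.1 square kilometres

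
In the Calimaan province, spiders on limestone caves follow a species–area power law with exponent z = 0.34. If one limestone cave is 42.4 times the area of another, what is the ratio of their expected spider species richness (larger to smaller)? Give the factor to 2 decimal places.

S₂/S₁ = (A₂/A₁)^z = 42.4^0.34
ln(S₂/S₁) = 0.34 × ln 42.4 = 0.34 × 3.7471 = 1.2740
S₂/S₁ = e^1.2740 ≈ 3.575

3.58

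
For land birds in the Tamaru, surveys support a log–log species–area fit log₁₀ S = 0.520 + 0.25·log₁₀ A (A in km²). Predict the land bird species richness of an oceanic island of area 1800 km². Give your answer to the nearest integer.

22 species

S = 3.311 × 1800^0.25 = 3.311 × 6.514 ≈ 21.57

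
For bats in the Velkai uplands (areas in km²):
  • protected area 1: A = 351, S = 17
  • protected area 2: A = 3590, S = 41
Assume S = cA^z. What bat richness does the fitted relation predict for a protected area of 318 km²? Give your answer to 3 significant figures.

z = ln(41/17) / ln(3590/351) = 0.8804 / 2.3251 = 0.3786
c = 17 / 351^0.3786 = 17 / 9.199 = 1.848
S₃ = 1.848 × 318^0.3786 = 1.848 × 8.861 ≈ 16.38

16.4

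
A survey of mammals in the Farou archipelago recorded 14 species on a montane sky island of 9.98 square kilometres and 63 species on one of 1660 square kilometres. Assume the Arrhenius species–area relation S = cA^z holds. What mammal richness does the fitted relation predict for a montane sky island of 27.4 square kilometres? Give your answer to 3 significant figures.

z = ln(63/14) / ln(1660/9.98) = 1.5041 / 5.1140 = 0.2941
c = 14 / 9.98^0.2941 = 14 / 1.967 = 7.117
S₃ = 7.117 × 27.4^0.2941 = 7.117 × 2.648 ≈ 18.84

18.8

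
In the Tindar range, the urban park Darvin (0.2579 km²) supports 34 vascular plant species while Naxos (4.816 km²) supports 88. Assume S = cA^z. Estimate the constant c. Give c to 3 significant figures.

z = ln(S₂/S₁) / ln(A₂/A₁) = ln(88/34) / ln(4.816/0.2579) = 0.9510 / 2.9271 = 0.3249
c = S₁ / A₁^z = 34 / 0.2579^0.3249 = 34 / 0.6439 = 52.81

52.8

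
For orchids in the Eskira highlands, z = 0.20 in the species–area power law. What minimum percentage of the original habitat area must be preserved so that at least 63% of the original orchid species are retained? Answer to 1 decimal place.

Need (A_new/A_old)^0.2 = 0.63, so A_new/A_old = 0.63^(1/0.2) = 0.63^5
ln(A_new/A_old) = ln 0.63 / 0.2 = -0.4620 / 0.2 = -2.3102
A_new/A_old = e^-2.3102 ≈ 0.09924

9.9%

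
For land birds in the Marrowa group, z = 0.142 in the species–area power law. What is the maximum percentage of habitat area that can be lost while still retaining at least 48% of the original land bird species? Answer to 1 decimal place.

Need (A_new/A_old)^0.142 = 0.48, so A_new/A_old = 0.48^(1/0.142) = 0.48^7.042
ln(A_new/A_old) = ln 0.48 / 0.142 = -0.7340 / 0.142 = -5.1688
A_new/A_old = e^-5.1688 ≈ 0.005691
Fraction that can be lost = 1 − 0.005691 = 0.9943

99.4%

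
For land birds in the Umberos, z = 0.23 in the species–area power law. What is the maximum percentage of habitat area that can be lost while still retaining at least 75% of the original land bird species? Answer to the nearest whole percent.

71%

Need (A_new/A_old)^0.23 = 0.75, so A_new/A_old = 0.75^(1/0.23) = 0.75^4.348
ln(A_new/A_old) = ln 0.75 / 0.23 = -0.2877 / 0.23 = -1.2508
A_new/A_old = e^-1.2508 ≈ 0.2863
Fraction that can be lost = 1 − 0.2863 = 0.7137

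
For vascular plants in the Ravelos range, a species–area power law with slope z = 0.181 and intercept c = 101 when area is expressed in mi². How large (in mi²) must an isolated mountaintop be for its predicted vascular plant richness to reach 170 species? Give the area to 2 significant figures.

18 mi²

170 = 101 × A^0.181  ⇒  A^0.181 = 170/101 = 1.683
ln A = ln(1.683) / 0.181 = 0.5207 / 0.181 = 2.8767
A = e^2.8767 ≈ 17.76 mi²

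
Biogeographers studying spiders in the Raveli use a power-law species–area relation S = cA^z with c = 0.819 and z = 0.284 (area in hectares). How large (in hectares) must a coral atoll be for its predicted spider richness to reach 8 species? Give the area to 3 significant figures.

3060 hectares

8 = 0.819 × A^0.284  ⇒  A^0.284 = 8/0.819 = 9.768
ln A = ln(9.768) / 0.284 = 2.2791 / 0.284 = 8.0250
A = e^8.0250 ≈ 3057 hectares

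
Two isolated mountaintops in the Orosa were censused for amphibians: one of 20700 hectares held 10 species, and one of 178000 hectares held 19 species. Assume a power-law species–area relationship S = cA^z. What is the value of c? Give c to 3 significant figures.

z = ln(S₂/S₁) / ln(A₂/A₁) = ln(19/10) / ln(178000/20700) = 0.6419 / 2.1516 = 0.2983
c = S₁ / A₁^z = 10 / 20700^0.2983 = 10 / 19.39 = 0.5158

0.516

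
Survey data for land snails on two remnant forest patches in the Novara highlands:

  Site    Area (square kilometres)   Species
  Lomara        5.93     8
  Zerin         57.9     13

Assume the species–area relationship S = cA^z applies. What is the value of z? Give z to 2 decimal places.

Taking logs: ln S = ln c + z ln A, so z = (ln S₂ − ln S₁)/(ln A₂ − ln A₁).
z = ln(13/8) / ln(57.9/5.93) = ln(1.625) / ln(9.764) = 0.4855 / 2.2787 = 0.2131

0.21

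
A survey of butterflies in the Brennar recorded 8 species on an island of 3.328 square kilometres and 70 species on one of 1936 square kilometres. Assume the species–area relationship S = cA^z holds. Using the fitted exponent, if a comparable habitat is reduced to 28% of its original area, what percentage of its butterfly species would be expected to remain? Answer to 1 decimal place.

64.8%

z = ln(70/8) / ln(1936/3.328) = 2.1691 / 6.3660 = 0.3407
S_new/S_old = (A_new/A_old)^z = 0.28^0.3407 = exp(0.3407 × -1.2730) = 0.6481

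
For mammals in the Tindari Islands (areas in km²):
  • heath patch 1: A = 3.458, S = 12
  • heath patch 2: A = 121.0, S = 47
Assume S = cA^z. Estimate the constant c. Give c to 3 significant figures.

7.45

z = ln(S₂/S₁) / ln(A₂/A₁) = ln(47/12) / ln(121/3.458) = 1.3652 / 3.5551 = 0.3840
c = S₁ / A₁^z = 12 / 3.458^0.3840 = 12 / 1.61 = 7.452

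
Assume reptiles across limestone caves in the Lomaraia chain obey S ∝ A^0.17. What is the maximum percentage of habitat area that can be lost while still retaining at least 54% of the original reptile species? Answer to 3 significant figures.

Need (A_new/A_old)^0.17 = 0.54, so A_new/A_old = 0.54^(1/0.17) = 0.54^5.882
ln(A_new/A_old) = ln 0.54 / 0.17 = -0.6162 / 0.17 = -3.6246
A_new/A_old = e^-3.6246 ≈ 0.02666
Fraction that can be lost = 1 − 0.02666 = 0.9733

97.3%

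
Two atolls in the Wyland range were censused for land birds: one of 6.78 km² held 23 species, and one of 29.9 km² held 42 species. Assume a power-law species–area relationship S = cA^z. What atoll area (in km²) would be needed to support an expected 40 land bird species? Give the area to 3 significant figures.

z = ln(42/23) / ln(29.9/6.78) = 0.6022 / 1.4839 = 0.4058
c = 23 / 6.78^0.4058 = 23 / 2.174 = 10.58
A = (40/10.58)^(1/0.4058) ⇒ ln A = ln(3.781)/0.4058 = 3.2776
A = e^3.2776 ≈ 26.51 km²

26.5 km²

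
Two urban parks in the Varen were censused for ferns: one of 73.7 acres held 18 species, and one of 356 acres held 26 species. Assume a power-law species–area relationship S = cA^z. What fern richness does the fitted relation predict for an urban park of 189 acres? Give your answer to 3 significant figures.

z = ln(26/18) / ln(356/73.7) = 0.3677 / 1.5749 = 0.2335
c = 18 / 73.7^0.2335 = 18 / 2.729 = 6.595
S₃ = 6.595 × 189^0.2335 = 6.595 × 3.4 ≈ 22.43

22.4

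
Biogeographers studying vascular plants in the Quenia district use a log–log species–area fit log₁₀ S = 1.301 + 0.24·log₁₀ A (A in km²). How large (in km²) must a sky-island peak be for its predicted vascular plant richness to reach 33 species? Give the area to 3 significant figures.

33 = 20 × A^0.24  ⇒  A^0.24 = 33/20 = 1.65
ln A = ln(1.65) / 0.24 = 0.5008 / 0.24 = 2.0869
A = e^2.0869 ≈ 8.059 km²

8.06 km²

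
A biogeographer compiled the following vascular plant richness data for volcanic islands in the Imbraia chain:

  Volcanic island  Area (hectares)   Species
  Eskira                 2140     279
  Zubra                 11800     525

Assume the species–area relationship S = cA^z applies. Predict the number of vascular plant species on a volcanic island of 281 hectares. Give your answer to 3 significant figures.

z = ln(525/279) / ln(11800/2140) = 0.6322 / 1.7073 = 0.3703
c = 279 / 2140^0.3703 = 279 / 17.11 = 16.31
S₃ = 16.31 × 281^0.3703 = 16.31 × 8.067 ≈ 131.6

132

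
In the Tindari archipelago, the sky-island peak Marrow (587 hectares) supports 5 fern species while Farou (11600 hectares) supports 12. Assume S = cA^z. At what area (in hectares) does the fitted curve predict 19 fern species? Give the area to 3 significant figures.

55500 hectares

z = ln(12/5) / ln(11600/587) = 0.8755 / 2.9837 = 0.2934
c = 5 / 587^0.2934 = 5 / 6.492 = 0.7702
A = (19/0.7702)^(1/0.2934) ⇒ ln A = ln(24.67)/0.2934 = 10.9249
A = e^10.9249 ≈ 55543 hectares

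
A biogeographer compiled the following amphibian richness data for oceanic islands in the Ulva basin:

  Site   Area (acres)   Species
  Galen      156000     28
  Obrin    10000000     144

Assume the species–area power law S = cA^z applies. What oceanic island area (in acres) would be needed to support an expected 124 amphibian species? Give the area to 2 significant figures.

z = ln(144/28) / ln(10000000/156000) = 1.6376 / 4.1605 = 0.3936
c = 28 / 156000^0.3936 = 28 / 110.7 = 0.253
A = (124/0.253)^(1/0.3936) ⇒ ln A = ln(490.2)/0.3936 = 15.7382
A = e^15.7382 ≈ 6839311 acres

6800000 acres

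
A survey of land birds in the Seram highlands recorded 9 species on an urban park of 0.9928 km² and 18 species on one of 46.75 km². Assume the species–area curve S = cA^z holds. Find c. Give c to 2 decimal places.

9.01

z = ln(S₂/S₁) / ln(A₂/A₁) = ln(18/9) / ln(46.75/0.9928) = 0.6931 / 3.8520 = 0.1799
c = S₁ / A₁^z = 9 / 0.9928^0.1799 = 9 / 0.9987 = 9.012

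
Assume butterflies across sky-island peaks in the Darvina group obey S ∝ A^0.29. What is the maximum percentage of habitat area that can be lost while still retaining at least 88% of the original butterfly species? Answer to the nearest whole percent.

36%

Need (A_new/A_old)^0.29 = 0.88, so A_new/A_old = 0.88^(1/0.29) = 0.88^3.448
ln(A_new/A_old) = ln 0.88 / 0.29 = -0.1278 / 0.29 = -0.4408
A_new/A_old = e^-0.4408 ≈ 0.6435
Fraction that can be lost = 1 − 0.6435 = 0.3565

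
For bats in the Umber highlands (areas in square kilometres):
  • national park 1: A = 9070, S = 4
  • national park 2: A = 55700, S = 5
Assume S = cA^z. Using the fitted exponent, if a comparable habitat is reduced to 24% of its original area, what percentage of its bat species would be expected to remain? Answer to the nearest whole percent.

84%

z = ln(5/4) / ln(55700/9070) = 0.2231 / 1.8150 = 0.1229
S_new/S_old = (A_new/A_old)^z = 0.24^0.1229 = exp(0.1229 × -1.4271) = 0.8391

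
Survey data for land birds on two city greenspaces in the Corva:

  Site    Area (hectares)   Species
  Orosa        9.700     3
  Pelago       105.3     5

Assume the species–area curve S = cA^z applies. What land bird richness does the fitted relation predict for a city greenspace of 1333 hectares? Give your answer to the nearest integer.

z = ln(5/3) / ln(105.3/9.7) = 0.5108 / 2.3847 = 0.2142
c = 3 / 9.7^0.2142 = 3 / 1.627 = 1.844
S₃ = 1.844 × 1333^0.2142 = 1.844 × 4.671 ≈ 8.612

9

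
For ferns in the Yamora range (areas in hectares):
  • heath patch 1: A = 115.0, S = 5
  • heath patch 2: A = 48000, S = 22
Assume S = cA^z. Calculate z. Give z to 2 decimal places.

0.25

Taking logs: ln S = ln c + z ln A, so z = (ln S₂ − ln S₁)/(ln A₂ − ln A₁).
z = ln(22/5) / ln(48000/115) = ln(4.4) / ln(417.4) = 1.4816 / 6.0340 = 0.2455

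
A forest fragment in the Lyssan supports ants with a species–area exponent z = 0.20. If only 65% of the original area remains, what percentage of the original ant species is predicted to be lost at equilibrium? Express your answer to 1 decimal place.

8.3%

S_new/S_old = (A_new/A_old)^z = 0.65^0.2
= exp(0.2 × ln 0.65) = exp(0.2 × -0.4308) = exp(-0.0862) ≈ 0.9175
Fraction lost = 1 − 0.9175 = 0.08255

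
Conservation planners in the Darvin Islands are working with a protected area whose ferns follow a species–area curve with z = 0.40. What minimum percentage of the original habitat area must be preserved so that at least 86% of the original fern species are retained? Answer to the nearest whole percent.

Need (A_new/A_old)^0.4 = 0.86, so A_new/A_old = 0.86^(1/0.4) = 0.86^2.5
ln(A_new/A_old) = ln 0.86 / 0.4 = -0.1508 / 0.4 = -0.3771
A_new/A_old = e^-0.3771 ≈ 0.6859

69%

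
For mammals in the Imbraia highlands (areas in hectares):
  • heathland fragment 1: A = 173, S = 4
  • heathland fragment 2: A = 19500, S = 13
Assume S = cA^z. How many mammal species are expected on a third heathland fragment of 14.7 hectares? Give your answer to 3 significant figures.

2.16

z = ln(13/4) / ln(19500/173) = 1.1787 / 4.7249 = 0.2495
c = 4 / 173^0.2495 = 4 / 3.617 = 1.106
S₃ = 1.106 × 14.7^0.2495 = 1.106 × 1.955 ≈ 2.163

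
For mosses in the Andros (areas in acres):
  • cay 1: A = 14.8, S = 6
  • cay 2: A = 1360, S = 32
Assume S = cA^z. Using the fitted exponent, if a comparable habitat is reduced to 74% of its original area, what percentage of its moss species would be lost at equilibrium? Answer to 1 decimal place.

10.6%

z = ln(32/6) / ln(1360/14.8) = 1.6740 / 4.5206 = 0.3703
S_new/S_old = (A_new/A_old)^z = 0.74^0.3703 = exp(0.3703 × -0.3011) = 0.8945
Fraction lost = 1 − 0.8945 = 0.1055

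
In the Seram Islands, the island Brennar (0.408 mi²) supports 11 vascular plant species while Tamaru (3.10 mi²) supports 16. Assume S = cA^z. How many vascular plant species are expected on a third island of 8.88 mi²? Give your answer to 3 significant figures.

z = ln(16/11) / ln(3.1/0.408) = 0.3747 / 2.0279 = 0.1848
c = 11 / 0.408^0.1848 = 11 / 0.8473 = 12.98
S₃ = 12.98 × 8.88^0.1848 = 12.98 × 1.497 ≈ 19.43

19.4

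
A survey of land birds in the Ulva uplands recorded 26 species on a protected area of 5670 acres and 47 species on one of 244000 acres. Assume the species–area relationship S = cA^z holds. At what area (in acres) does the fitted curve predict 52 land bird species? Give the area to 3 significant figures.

z = ln(47/26) / ln(244000/5670) = 0.5921 / 3.7620 = 0.1574
c = 26 / 5670^0.1574 = 26 / 3.897 = 6.672
A = (52/6.672)^(1/0.1574) ⇒ ln A = ln(7.794)/0.1574 = 13.0473
A = e^13.0473 ≈ 463844 acres

464000 acres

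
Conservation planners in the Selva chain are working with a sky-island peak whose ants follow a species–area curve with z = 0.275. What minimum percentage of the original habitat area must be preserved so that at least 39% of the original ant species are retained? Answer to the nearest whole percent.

3%

Need (A_new/A_old)^0.275 = 0.39, so A_new/A_old = 0.39^(1/0.275) = 0.39^3.636
ln(A_new/A_old) = ln 0.39 / 0.275 = -0.9416 / 0.275 = -3.4240
A_new/A_old = e^-3.4240 ≈ 0.03258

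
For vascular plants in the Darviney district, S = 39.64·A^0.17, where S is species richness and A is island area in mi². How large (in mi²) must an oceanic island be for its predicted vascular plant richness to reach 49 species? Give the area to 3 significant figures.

3.48 mi²

49 = 39.64 × A^0.17  ⇒  A^0.17 = 49/39.64 = 1.236
ln A = ln(1.236) / 0.17 = 0.2120 / 0.17 = 1.2470
A = e^1.2470 ≈ 3.48 mi²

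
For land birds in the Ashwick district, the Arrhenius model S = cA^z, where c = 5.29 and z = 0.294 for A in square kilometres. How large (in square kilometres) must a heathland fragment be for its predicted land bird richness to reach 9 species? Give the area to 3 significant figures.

9 = 5.29 × A^0.294  ⇒  A^0.294 = 9/5.29 = 1.701
ln A = ln(1.701) / 0.294 = 0.5314 / 0.294 = 1.8075
A = e^1.8075 ≈ 6.095 square kilometres

6.10 square kilometres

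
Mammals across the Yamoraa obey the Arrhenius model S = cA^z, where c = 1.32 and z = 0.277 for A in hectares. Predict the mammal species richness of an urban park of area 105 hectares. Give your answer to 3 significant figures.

4.79

S = 1.32 × 105^0.277
ln S = ln 1.32 + 0.277 × ln 105 = 0.2776 + 0.277 × 4.6540 = 1.5668
S = e^1.5668 ≈ 4.791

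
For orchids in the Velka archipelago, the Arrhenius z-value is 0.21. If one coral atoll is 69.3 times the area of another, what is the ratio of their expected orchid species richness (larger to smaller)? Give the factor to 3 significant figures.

S₂/S₁ = (A₂/A₁)^z = 69.3^0.21
ln(S₂/S₁) = 0.21 × ln 69.3 = 0.21 × 4.2384 = 0.8901
S₂/S₁ = e^0.8901 ≈ 2.435

2.44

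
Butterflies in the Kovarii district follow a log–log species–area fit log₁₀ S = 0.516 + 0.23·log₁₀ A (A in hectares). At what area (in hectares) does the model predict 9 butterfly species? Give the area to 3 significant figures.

80.4 hectares

9 = 3.281 × A^0.23  ⇒  A^0.23 = 9/3.281 = 2.743
ln A = ln(2.743) / 0.23 = 1.0091 / 0.23 = 4.3874
A = e^4.3874 ≈ 80.43 hectares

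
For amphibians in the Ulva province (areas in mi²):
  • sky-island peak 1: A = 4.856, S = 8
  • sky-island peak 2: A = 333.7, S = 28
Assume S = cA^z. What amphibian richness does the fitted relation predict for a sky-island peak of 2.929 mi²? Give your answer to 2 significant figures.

z = ln(28/8) / ln(333.7/4.856) = 1.2528 / 4.2300 = 0.2962
c = 8 / 4.856^0.2962 = 8 / 1.597 = 5.01
S₃ = 5.01 × 2.929^0.2962 = 5.01 × 1.375 ≈ 6.888

6.9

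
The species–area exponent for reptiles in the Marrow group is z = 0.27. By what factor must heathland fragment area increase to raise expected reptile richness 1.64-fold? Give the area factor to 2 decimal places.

(A₂/A₁)^0.27 = 1.64, so A₂/A₁ = 1.64^(1/0.27) = 1.64^3.704
ln(A₂/A₁) = ln 1.64 / 0.27 = 0.4947 / 0.27 = 1.8322
A₂/A₁ = e^1.8322 ≈ 6.248

6.25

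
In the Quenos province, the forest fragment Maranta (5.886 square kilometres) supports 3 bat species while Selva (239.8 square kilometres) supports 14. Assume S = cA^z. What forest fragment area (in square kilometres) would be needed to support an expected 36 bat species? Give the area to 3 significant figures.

z = ln(14/3) / ln(239.8/5.886) = 1.5404 / 3.7072 = 0.4155
c = 3 / 5.886^0.4155 = 3 / 2.089 = 1.436
A = (36/1.436)^(1/0.4155) ⇒ ln A = ln(25.06)/0.4155 = 7.7527
A = e^7.7527 ≈ 2328 square kilometres

2330 square kilometres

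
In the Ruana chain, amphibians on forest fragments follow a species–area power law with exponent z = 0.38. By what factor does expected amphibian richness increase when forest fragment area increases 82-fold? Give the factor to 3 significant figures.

S₂/S₁ = (A₂/A₁)^z = 82^0.38
ln(S₂/S₁) = 0.38 × ln 82 = 0.38 × 4.4067 = 1.6746
S₂/S₁ = e^1.6746 ≈ 5.336

5.34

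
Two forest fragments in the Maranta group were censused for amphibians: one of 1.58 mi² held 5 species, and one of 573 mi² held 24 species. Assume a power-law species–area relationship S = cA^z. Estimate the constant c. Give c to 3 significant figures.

z = ln(S₂/S₁) / ln(A₂/A₁) = ln(24/5) / ln(573/1.58) = 1.5686 / 5.8935 = 0.2662
c = S₁ / A₁^z = 5 / 1.58^0.2662 = 5 / 1.129 = 4.427

4.43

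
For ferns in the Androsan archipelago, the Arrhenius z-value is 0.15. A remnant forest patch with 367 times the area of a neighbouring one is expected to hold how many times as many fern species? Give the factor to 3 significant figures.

2.42

S₂/S₁ = (A₂/A₁)^z = 367^0.15
ln(S₂/S₁) = 0.15 × ln 367 = 0.15 × 5.9054 = 0.8858
S₂/S₁ = e^0.8858 ≈ 2.425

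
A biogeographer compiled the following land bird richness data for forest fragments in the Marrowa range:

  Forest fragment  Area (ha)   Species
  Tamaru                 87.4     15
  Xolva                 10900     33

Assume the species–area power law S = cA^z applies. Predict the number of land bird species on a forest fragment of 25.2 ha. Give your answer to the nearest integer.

12

z = ln(33/15) / ln(10900/87.4) = 0.7885 / 4.8260 = 0.1634
c = 15 / 87.4^0.1634 = 15 / 2.076 = 7.226
S₃ = 7.226 × 25.2^0.1634 = 7.226 × 1.694 ≈ 12.24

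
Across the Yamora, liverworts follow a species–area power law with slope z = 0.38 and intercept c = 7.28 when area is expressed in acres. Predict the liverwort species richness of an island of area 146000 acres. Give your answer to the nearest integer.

S = 7.28 × 146000^0.38
ln S = ln 7.28 + 0.38 × ln 146000 = 1.9851 + 0.38 × 11.8914 = 6.5038
S = e^6.5038 ≈ 667.7

668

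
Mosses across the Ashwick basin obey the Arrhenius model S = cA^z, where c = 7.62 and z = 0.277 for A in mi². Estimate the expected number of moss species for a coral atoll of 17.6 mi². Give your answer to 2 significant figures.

S = 7.62 × 17.6^0.277
ln S = ln 7.62 + 0.277 × ln 17.6 = 2.0308 + 0.277 × 2.8679 = 2.8252
S = e^2.8252 ≈ 16.86

17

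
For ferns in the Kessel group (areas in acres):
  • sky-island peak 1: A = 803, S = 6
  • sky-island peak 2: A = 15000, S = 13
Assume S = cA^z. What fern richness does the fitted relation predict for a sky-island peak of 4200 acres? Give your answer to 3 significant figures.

z = ln(13/6) / ln(15000/803) = 0.7732 / 2.9275 = 0.2641
c = 6 / 803^0.2641 = 6 / 5.85 = 1.026
S₃ = 1.026 × 4200^0.2641 = 1.026 × 9.057 ≈ 9.288

9.29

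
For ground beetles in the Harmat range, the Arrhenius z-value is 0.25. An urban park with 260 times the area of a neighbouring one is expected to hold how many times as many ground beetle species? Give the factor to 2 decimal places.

S₂/S₁ = (A₂/A₁)^z = 260^0.25
ln(S₂/S₁) = 0.25 × ln 260 = 0.25 × 5.5607 = 1.3902
S₂/S₁ = e^1.3902 ≈ 4.016

4.02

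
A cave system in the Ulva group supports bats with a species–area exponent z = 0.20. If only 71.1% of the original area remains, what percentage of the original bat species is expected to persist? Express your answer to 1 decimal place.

S_new/S_old = (A_new/A_old)^z = 0.711^0.2
= exp(0.2 × ln 0.711) = exp(0.2 × -0.3411) = exp(-0.0682) ≈ 0.9341

93.4%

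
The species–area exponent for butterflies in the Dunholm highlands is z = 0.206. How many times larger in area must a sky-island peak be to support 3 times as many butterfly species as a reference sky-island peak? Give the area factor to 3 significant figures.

207

(A₂/A₁)^0.206 = 3, so A₂/A₁ = 3^(1/0.206) = 3^4.854
ln(A₂/A₁) = ln 3 / 0.206 = 1.0986 / 0.206 = 5.3331
A₂/A₁ = e^5.3331 ≈ 207.1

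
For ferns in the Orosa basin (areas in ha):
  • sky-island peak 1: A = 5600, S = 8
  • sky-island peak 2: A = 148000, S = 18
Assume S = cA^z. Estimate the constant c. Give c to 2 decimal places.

0.94

z = ln(S₂/S₁) / ln(A₂/A₁) = ln(18/8) / ln(148000/5600) = 0.8109 / 3.2744 = 0.2477
c = S₁ / A₁^z = 8 / 5600^0.2477 = 8 / 8.477 = 0.9437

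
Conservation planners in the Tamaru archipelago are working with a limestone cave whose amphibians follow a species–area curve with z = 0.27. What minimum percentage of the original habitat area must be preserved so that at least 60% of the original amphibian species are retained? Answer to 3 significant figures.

15.1%

Need (A_new/A_old)^0.27 = 0.6, so A_new/A_old = 0.6^(1/0.27) = 0.6^3.704
ln(A_new/A_old) = ln 0.6 / 0.27 = -0.5108 / 0.27 = -1.8919
A_new/A_old = e^-1.8919 ≈ 0.1508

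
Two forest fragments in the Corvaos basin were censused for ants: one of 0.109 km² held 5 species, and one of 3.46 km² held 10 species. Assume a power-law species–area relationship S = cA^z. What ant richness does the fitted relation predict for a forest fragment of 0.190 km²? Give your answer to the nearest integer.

6

z = ln(10/5) / ln(3.46/0.109) = 0.6931 / 3.4577 = 0.2005
c = 5 / 0.109^0.2005 = 5 / 0.6413 = 7.797
S₃ = 7.797 × 0.19^0.2005 = 7.797 × 0.7168 ≈ 5.589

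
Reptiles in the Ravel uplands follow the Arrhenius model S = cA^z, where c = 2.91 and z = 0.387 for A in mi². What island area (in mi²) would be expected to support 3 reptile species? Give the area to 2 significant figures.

3 = 2.91 × A^0.387  ⇒  A^0.387 = 3/2.91 = 1.031
ln A = ln(1.031) / 0.387 = 0.0305 / 0.387 = 0.0787
A = e^0.0787 ≈ 1.082 mi²

1.1 mi²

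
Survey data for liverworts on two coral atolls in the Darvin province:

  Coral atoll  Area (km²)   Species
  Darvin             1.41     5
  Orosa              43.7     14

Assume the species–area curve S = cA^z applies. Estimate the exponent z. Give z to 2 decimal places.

Taking logs: ln S = ln c + z ln A, so z = (ln S₂ − ln S₁)/(ln A₂ − ln A₁).
z = ln(14/5) / ln(43.7/1.41) = ln(2.8) / ln(30.99) = 1.0296 / 3.4338 = 0.2999

0.30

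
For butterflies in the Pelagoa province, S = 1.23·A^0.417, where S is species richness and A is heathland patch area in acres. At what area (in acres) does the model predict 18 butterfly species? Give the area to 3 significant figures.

18 = 1.23 × A^0.417  ⇒  A^0.417 = 18/1.23 = 14.63
ln A = ln(14.63) / 0.417 = 2.6834 / 0.417 = 6.4349
A = e^6.4349 ≈ 623.2 acres

623 acres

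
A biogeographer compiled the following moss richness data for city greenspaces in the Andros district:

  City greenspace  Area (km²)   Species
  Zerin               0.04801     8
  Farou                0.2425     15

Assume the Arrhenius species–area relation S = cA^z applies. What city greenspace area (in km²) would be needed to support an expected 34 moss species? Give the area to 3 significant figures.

2.00 km²

z = ln(15/8) / ln(0.2425/0.04801) = 0.6286 / 1.6196 = 0.3881
c = 8 / 0.04801^0.3881 = 8 / 0.3077 = 26
A = (34/26)^(1/0.3881) ⇒ ln A = ln(1.308)/0.3881 = 0.6916
A = e^0.6916 ≈ 1.997 km²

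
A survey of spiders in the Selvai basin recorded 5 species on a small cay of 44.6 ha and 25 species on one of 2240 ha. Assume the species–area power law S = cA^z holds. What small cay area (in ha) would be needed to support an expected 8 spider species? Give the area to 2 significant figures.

140 ha

z = ln(25/5) / ln(2240/44.6) = 1.6094 / 3.9165 = 0.4109
c = 5 / 44.6^0.4109 = 5 / 4.762 = 1.05
A = (8/1.05)^(1/0.4109) ⇒ ln A = ln(7.619)/0.4109 = 4.9415
A = e^4.9415 ≈ 140 ha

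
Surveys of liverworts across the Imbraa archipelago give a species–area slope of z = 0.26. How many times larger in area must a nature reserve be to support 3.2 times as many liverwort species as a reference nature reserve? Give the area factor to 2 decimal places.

(A₂/A₁)^0.26 = 3.2, so A₂/A₁ = 3.2^(1/0.26) = 3.2^3.846
ln(A₂/A₁) = ln 3.2 / 0.26 = 1.1632 / 0.26 = 4.4737
A₂/A₁ = e^4.4737 ≈ 87.68

87.68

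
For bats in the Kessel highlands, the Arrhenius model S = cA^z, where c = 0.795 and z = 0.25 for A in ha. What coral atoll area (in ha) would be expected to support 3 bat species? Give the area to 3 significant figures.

203 ha

3 = 0.795 × A^0.25  ⇒  A^0.25 = 3/0.795 = 3.774
ln A = ln(3.774) / 0.25 = 1.3280 / 0.25 = 5.3121
A = e^5.3121 ≈ 202.8 ha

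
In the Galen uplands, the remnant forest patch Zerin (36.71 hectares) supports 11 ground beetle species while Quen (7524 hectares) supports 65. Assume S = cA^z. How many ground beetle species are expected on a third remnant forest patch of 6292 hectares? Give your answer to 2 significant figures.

z = ln(65/11) / ln(7524/36.71) = 1.7765 / 5.3228 = 0.3338
c = 11 / 36.71^0.3338 = 11 / 3.329 = 3.305
S₃ = 3.305 × 6292^0.3338 = 3.305 × 18.53 ≈ 61.23

61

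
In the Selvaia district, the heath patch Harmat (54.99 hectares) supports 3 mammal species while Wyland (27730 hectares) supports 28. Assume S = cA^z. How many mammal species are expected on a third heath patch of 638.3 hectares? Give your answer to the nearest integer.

z = ln(28/3) / ln(27730/54.99) = 2.2336 / 6.2231 = 0.3589
c = 3 / 54.99^0.3589 = 3 / 4.213 = 0.712
S₃ = 0.712 × 638.3^0.3589 = 0.712 × 10.16 ≈ 7.232

7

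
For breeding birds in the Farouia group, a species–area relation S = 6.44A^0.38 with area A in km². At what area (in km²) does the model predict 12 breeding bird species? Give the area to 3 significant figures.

5.14 km²

12 = 6.44 × A^0.38  ⇒  A^0.38 = 12/6.44 = 1.863
ln A = ln(1.863) / 0.38 = 0.6224 / 0.38 = 1.6378
A = e^1.6378 ≈ 5.144 km²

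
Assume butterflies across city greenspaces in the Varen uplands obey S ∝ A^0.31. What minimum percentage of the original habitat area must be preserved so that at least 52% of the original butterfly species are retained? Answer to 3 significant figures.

Need (A_new/A_old)^0.31 = 0.52, so A_new/A_old = 0.52^(1/0.31) = 0.52^3.226
ln(A_new/A_old) = ln 0.52 / 0.31 = -0.6539 / 0.31 = -2.1094
A_new/A_old = e^-2.1094 ≈ 0.1213

12.1%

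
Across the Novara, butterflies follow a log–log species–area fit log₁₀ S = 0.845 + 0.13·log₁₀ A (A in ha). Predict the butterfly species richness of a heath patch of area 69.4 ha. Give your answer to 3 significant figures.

S = 6.998 × 69.4^0.13 = 6.998 × 1.735 ≈ 12.14

12.1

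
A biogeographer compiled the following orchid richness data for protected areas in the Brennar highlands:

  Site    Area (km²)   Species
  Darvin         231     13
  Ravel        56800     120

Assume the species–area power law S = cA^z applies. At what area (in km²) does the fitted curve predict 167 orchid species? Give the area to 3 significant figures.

z = ln(120/13) / ln(56800/231) = 2.2225 / 5.5049 = 0.4037
c = 13 / 231^0.4037 = 13 / 9.001 = 1.444
A = (167/1.444)^(1/0.4037) ⇒ ln A = ln(115.6)/0.4037 = 11.7659
A = e^11.7659 ≈ 128784 km²

129000 km²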